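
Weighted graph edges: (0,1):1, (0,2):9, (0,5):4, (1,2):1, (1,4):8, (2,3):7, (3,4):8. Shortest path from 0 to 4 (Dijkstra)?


Dijkstra from 0:
Distances: {0: 0, 1: 1, 2: 2, 3: 9, 4: 9, 5: 4}
Shortest distance to 4 = 9, path = [0, 1, 4]


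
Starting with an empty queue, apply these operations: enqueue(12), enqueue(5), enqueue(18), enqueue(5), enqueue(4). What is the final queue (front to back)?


enqueue(12) -> [12]
enqueue(5) -> [12, 5]
enqueue(18) -> [12, 5, 18]
enqueue(5) -> [12, 5, 18, 5]
enqueue(4) -> [12, 5, 18, 5, 4]
Final queue (front to back): [12, 5, 18, 5, 4]


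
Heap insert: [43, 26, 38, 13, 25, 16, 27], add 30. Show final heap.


Append 30: [43, 26, 38, 13, 25, 16, 27, 30]
Bubble up: swap idx 7(30) with idx 3(13); swap idx 3(30) with idx 1(26)
Result: [43, 30, 38, 26, 25, 16, 27, 13]


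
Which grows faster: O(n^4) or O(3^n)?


quartic grows slower than exponential (base 3)
O(n^4) is asymptotically smaller; O(3^n) grows faster


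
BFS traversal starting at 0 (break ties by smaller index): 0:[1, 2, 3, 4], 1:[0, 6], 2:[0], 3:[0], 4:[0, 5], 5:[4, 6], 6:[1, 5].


BFS queue: start with [0]
Visit order: [0, 1, 2, 3, 4, 6, 5]


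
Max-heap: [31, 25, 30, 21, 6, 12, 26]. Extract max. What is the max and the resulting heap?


Max = 31
Replace root with last, heapify down
Resulting heap: [30, 25, 26, 21, 6, 12]


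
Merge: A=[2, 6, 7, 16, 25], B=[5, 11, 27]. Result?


Compare heads, take smaller each step.
Merged: [2, 5, 6, 7, 11, 16, 25, 27]


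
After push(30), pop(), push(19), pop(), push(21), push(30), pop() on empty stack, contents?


push(30) -> [30]
pop() returns 30 -> []
push(19) -> [19]
pop() returns 19 -> []
push(21) -> [21]
push(30) -> [21, 30]
pop() returns 30 -> [21]
Final stack (bottom to top): [21]


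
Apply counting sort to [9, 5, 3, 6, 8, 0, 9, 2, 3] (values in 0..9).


Count array: [1, 0, 1, 2, 0, 1, 1, 0, 1, 2]
Reconstruct: [0, 2, 3, 3, 5, 6, 8, 9, 9]


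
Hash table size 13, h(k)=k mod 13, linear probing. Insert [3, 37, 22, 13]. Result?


Insertions: 3->slot 3; 37->slot 11; 22->slot 9; 13->slot 0
Table: [13, None, None, 3, None, None, None, None, None, 22, None, 37, None]


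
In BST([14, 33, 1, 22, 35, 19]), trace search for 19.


BST root = 14
Search for 19: compare at each node
Path: [14, 33, 22, 19]


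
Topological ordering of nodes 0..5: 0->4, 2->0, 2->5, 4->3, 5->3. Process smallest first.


Kahn's algorithm, process smallest node first
Order: [1, 2, 0, 4, 5, 3]


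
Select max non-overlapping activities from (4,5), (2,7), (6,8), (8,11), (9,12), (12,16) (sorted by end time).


Greedy: pick earliest-ending, then skip overlaps.
Selected (4 activities): [(4, 5), (6, 8), (8, 11), (12, 16)]


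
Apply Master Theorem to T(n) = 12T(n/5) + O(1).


a=12, b=5, c=0. log_5(12)=1.544 > c=0. Case 1: O(n^log_b(a)) = O(n^1.544)
Complexity: O(n^1.544)


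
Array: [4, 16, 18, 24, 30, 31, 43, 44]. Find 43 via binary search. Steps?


Search for 43:
[0,7] mid=3 arr[3]=24
[4,7] mid=5 arr[5]=31
[6,7] mid=6 arr[6]=43
Total: 3 comparisons


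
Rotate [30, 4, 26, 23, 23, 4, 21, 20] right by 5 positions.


Right rotate by 5: [23, 23, 4, 21, 20, 30, 4, 26]


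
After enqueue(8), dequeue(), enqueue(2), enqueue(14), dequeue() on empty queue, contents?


enqueue(8) -> [8]
dequeue() returns 8 -> []
enqueue(2) -> [2]
enqueue(14) -> [2, 14]
dequeue() returns 2 -> [14]
Final queue (front to back): [14]


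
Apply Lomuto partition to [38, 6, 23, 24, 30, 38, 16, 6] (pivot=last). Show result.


Elements <= 6 go left of pivot.
Result: [6, 6, 23, 24, 30, 38, 16, 38], pivot at index 1


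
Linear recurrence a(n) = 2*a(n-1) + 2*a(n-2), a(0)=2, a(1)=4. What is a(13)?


Build bottom-up:
...a(11)=99840, a(12)=272768, a(13)=2*272768+2*99840=745216


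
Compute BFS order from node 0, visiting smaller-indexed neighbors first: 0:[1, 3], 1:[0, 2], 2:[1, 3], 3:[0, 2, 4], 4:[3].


BFS queue: start with [0]
Visit order: [0, 1, 3, 2, 4]


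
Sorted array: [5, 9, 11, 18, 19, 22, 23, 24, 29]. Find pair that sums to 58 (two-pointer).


Two pointers: lo=0, hi=8
No pair sums to 58


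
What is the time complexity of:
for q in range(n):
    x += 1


Per nesting level: O(n) = O(n)
Complexity: O(n)


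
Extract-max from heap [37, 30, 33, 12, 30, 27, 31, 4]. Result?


Max = 37
Replace root with last, heapify down
Resulting heap: [33, 30, 31, 12, 30, 27, 4]


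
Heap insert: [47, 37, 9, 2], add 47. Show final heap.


Append 47: [47, 37, 9, 2, 47]
Bubble up: swap idx 4(47) with idx 1(37)
Result: [47, 47, 9, 2, 37]


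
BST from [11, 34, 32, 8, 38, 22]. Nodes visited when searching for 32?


BST root = 11
Search for 32: compare at each node
Path: [11, 34, 32]


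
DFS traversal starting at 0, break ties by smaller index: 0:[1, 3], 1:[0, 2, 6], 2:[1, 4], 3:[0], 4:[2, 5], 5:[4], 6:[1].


DFS stack-based: start with [0]
Visit order: [0, 1, 2, 4, 5, 6, 3]


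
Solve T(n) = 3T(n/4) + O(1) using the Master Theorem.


a=3, b=4, c=0. log_4(3)=0.792 > c=0. Case 1: O(n^log_b(a)) = O(n^0.792)
Complexity: O(n^0.792)


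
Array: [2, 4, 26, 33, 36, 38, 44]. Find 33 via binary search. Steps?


Search for 33:
[0,6] mid=3 arr[3]=33
Total: 1 comparisons


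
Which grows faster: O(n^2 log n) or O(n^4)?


n^2 log n grows slower than quartic
O(n^2 log n) is asymptotically smaller; O(n^4) grows faster


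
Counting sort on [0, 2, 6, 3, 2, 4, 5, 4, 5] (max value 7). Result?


Count array: [1, 0, 2, 1, 2, 2, 1, 0]
Reconstruct: [0, 2, 2, 3, 4, 4, 5, 5, 6]


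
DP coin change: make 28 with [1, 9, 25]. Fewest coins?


dp[0]=0; dp[i]=1+min(dp[i-c] for c in coins)
...dp[23]=7, dp[24]=8, dp[25]=1, dp[26]=2, dp[27]=3, dp[28]=4
Minimum coins for 28 = 4


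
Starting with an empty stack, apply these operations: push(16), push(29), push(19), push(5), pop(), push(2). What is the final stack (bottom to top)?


push(16) -> [16]
push(29) -> [16, 29]
push(19) -> [16, 29, 19]
push(5) -> [16, 29, 19, 5]
pop() returns 5 -> [16, 29, 19]
push(2) -> [16, 29, 19, 2]
Final stack (bottom to top): [16, 29, 19, 2]


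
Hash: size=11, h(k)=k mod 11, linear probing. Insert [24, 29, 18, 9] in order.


Insertions: 24->slot 2; 29->slot 7; 18->slot 8; 9->slot 9
Table: [None, None, 24, None, None, None, None, 29, 18, 9, None]


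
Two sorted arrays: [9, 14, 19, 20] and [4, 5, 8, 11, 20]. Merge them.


Compare heads, take smaller each step.
Merged: [4, 5, 8, 9, 11, 14, 19, 20, 20]


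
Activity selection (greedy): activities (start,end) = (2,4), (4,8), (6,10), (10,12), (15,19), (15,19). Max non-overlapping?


Greedy: pick earliest-ending, then skip overlaps.
Selected (4 activities): [(2, 4), (4, 8), (10, 12), (15, 19)]


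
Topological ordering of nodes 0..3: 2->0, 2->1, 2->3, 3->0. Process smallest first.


Kahn's algorithm, process smallest node first
Order: [2, 1, 3, 0]


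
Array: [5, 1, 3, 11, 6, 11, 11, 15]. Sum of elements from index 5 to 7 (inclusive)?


Prefix sums: [0, 5, 6, 9, 20, 26, 37, 48, 63]
Sum[5..7] = prefix[8] - prefix[5] = 63 - 26 = 37


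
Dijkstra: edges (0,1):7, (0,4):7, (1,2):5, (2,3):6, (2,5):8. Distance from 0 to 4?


Dijkstra from 0:
Distances: {0: 0, 1: 7, 2: 12, 3: 18, 4: 7, 5: 20}
Shortest distance to 4 = 7, path = [0, 4]


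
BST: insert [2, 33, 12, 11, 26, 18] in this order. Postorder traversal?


Root = 2; build tree by BST insertion.
Postorder traversal: [11, 18, 26, 12, 33, 2]


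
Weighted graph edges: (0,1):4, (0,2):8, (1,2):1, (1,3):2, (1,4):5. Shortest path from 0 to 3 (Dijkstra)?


Dijkstra from 0:
Distances: {0: 0, 1: 4, 2: 5, 3: 6, 4: 9}
Shortest distance to 3 = 6, path = [0, 1, 3]


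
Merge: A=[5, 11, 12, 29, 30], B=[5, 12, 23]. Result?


Compare heads, take smaller each step.
Merged: [5, 5, 11, 12, 12, 23, 29, 30]


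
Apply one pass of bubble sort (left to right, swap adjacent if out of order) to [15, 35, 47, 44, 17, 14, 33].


After one pass: [15, 35, 44, 17, 14, 33, 47]


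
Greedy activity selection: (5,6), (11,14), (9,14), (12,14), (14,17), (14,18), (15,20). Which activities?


Greedy: pick earliest-ending, then skip overlaps.
Selected (3 activities): [(5, 6), (11, 14), (14, 17)]


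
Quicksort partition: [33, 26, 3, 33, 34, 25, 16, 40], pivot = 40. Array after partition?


Elements <= 40 go left of pivot.
Result: [33, 26, 3, 33, 34, 25, 16, 40], pivot at index 7


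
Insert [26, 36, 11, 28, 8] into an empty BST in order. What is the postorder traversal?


Root = 26; build tree by BST insertion.
Postorder traversal: [8, 11, 28, 36, 26]


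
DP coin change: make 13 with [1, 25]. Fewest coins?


dp[0]=0; dp[i]=1+min(dp[i-c] for c in coins)
...dp[8]=8, dp[9]=9, dp[10]=10, dp[11]=11, dp[12]=12, dp[13]=13
Minimum coins for 13 = 13


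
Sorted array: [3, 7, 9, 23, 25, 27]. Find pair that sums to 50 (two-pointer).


Two pointers: lo=0, hi=5
Found pair: (23, 27) summing to 50


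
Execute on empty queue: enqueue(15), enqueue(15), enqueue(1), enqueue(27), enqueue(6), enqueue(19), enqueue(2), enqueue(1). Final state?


enqueue(15) -> [15]
enqueue(15) -> [15, 15]
enqueue(1) -> [15, 15, 1]
enqueue(27) -> [15, 15, 1, 27]
enqueue(6) -> [15, 15, 1, 27, 6]
enqueue(19) -> [15, 15, 1, 27, 6, 19]
enqueue(2) -> [15, 15, 1, 27, 6, 19, 2]
enqueue(1) -> [15, 15, 1, 27, 6, 19, 2, 1]
Final queue (front to back): [15, 15, 1, 27, 6, 19, 2, 1]


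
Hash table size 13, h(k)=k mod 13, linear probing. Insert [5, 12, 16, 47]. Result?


Insertions: 5->slot 5; 12->slot 12; 16->slot 3; 47->slot 8
Table: [None, None, None, 16, None, 5, None, None, 47, None, None, None, 12]


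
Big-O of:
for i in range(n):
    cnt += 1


Per nesting level: O(n) = O(n)
Complexity: O(n)


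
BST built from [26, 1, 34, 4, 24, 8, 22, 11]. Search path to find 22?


BST root = 26
Search for 22: compare at each node
Path: [26, 1, 4, 24, 8, 22]


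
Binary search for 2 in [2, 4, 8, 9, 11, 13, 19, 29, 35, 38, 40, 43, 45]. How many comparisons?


Search for 2:
[0,12] mid=6 arr[6]=19
[0,5] mid=2 arr[2]=8
[0,1] mid=0 arr[0]=2
Total: 3 comparisons


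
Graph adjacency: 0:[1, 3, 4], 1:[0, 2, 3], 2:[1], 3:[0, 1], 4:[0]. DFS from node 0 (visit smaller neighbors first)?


DFS stack-based: start with [0]
Visit order: [0, 1, 2, 3, 4]


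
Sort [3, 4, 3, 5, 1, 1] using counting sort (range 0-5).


Count array: [0, 2, 0, 2, 1, 1]
Reconstruct: [1, 1, 3, 3, 4, 5]


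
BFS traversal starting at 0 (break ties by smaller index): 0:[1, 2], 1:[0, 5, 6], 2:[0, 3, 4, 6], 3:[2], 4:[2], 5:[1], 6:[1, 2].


BFS queue: start with [0]
Visit order: [0, 1, 2, 5, 6, 3, 4]


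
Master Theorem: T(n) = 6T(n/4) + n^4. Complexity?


a=6, b=4, c=4. log_4(6)=1.292 < c=4. Case 3: O(n^c) = O(n^4)
Complexity: O(n^4)


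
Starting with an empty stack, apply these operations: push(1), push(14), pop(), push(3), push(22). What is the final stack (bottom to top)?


push(1) -> [1]
push(14) -> [1, 14]
pop() returns 14 -> [1]
push(3) -> [1, 3]
push(22) -> [1, 3, 22]
Final stack (bottom to top): [1, 3, 22]


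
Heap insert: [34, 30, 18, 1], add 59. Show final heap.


Append 59: [34, 30, 18, 1, 59]
Bubble up: swap idx 4(59) with idx 1(30); swap idx 1(59) with idx 0(34)
Result: [59, 34, 18, 1, 30]


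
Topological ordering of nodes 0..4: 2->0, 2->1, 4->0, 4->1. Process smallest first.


Kahn's algorithm, process smallest node first
Order: [2, 3, 4, 0, 1]


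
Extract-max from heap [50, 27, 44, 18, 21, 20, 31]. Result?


Max = 50
Replace root with last, heapify down
Resulting heap: [44, 27, 31, 18, 21, 20]


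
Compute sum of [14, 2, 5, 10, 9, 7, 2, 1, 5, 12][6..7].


Prefix sums: [0, 14, 16, 21, 31, 40, 47, 49, 50, 55, 67]
Sum[6..7] = prefix[8] - prefix[6] = 50 - 47 = 3


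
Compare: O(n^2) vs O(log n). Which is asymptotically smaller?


logarithmic grows slower than quadratic
O(log n) is asymptotically smaller; O(n^2) grows faster


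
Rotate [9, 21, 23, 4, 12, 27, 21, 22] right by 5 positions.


Right rotate by 5: [4, 12, 27, 21, 22, 9, 21, 23]


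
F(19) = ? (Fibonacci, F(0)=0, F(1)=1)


F(n)=F(n-1)+F(n-2)
...F(17)=1597, F(18)=2584, F(19)=4181


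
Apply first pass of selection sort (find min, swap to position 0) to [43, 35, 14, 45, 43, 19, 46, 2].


After one pass: [2, 35, 14, 45, 43, 19, 46, 43]


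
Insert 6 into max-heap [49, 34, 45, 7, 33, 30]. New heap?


Append 6: [49, 34, 45, 7, 33, 30, 6]
Bubble up: no swaps needed
Result: [49, 34, 45, 7, 33, 30, 6]


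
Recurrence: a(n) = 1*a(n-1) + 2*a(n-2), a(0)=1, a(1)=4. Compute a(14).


Build bottom-up:
...a(12)=6826, a(13)=13654, a(14)=1*13654+2*6826=27306


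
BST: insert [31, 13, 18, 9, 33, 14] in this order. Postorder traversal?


Root = 31; build tree by BST insertion.
Postorder traversal: [9, 14, 18, 13, 33, 31]


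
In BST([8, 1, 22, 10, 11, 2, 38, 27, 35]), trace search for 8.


BST root = 8
Search for 8: compare at each node
Path: [8]


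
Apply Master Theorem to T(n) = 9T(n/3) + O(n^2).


a=9, b=3, c=2. log_3(9)=2 = c=2. Case 2: O(n^c log n) = O(n^2 log n)
Complexity: O(n^2 log n)


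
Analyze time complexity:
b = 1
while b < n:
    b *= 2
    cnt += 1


Per nesting level: O(log n) = O(log n)
Complexity: O(log n)


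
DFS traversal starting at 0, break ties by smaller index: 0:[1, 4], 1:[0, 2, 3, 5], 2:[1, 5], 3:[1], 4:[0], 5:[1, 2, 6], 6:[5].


DFS stack-based: start with [0]
Visit order: [0, 1, 2, 5, 6, 3, 4]


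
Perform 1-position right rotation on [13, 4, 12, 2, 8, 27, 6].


Right rotate by 1: [6, 13, 4, 12, 2, 8, 27]


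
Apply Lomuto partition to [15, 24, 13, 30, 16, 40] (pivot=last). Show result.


Elements <= 40 go left of pivot.
Result: [15, 24, 13, 30, 16, 40], pivot at index 5


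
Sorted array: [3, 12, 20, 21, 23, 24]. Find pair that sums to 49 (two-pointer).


Two pointers: lo=0, hi=5
No pair sums to 49


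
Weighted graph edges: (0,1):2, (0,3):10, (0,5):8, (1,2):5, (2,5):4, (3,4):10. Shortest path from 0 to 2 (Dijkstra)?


Dijkstra from 0:
Distances: {0: 0, 1: 2, 2: 7, 3: 10, 4: 20, 5: 8}
Shortest distance to 2 = 7, path = [0, 1, 2]


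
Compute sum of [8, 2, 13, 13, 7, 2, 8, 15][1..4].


Prefix sums: [0, 8, 10, 23, 36, 43, 45, 53, 68]
Sum[1..4] = prefix[5] - prefix[1] = 43 - 8 = 35


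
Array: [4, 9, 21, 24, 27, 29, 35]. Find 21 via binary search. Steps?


Search for 21:
[0,6] mid=3 arr[3]=24
[0,2] mid=1 arr[1]=9
[2,2] mid=2 arr[2]=21
Total: 3 comparisons


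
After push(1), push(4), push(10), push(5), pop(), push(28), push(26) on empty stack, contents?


push(1) -> [1]
push(4) -> [1, 4]
push(10) -> [1, 4, 10]
push(5) -> [1, 4, 10, 5]
pop() returns 5 -> [1, 4, 10]
push(28) -> [1, 4, 10, 28]
push(26) -> [1, 4, 10, 28, 26]
Final stack (bottom to top): [1, 4, 10, 28, 26]


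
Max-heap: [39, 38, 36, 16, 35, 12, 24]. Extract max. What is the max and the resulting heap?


Max = 39
Replace root with last, heapify down
Resulting heap: [38, 35, 36, 16, 24, 12]


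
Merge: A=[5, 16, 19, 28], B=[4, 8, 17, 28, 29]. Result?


Compare heads, take smaller each step.
Merged: [4, 5, 8, 16, 17, 19, 28, 28, 29]


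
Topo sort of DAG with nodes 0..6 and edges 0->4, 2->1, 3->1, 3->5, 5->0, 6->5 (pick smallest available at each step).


Kahn's algorithm, process smallest node first
Order: [2, 3, 1, 6, 5, 0, 4]


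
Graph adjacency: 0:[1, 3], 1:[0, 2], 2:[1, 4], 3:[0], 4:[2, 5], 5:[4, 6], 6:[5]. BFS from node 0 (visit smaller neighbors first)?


BFS queue: start with [0]
Visit order: [0, 1, 3, 2, 4, 5, 6]


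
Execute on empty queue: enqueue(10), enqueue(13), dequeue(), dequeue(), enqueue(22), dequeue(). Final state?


enqueue(10) -> [10]
enqueue(13) -> [10, 13]
dequeue() returns 10 -> [13]
dequeue() returns 13 -> []
enqueue(22) -> [22]
dequeue() returns 22 -> []
Final queue (front to back): []


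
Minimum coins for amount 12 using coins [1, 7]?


dp[0]=0; dp[i]=1+min(dp[i-c] for c in coins)
...dp[7]=1, dp[8]=2, dp[9]=3, dp[10]=4, dp[11]=5, dp[12]=6
Minimum coins for 12 = 6


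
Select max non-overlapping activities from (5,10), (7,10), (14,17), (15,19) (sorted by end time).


Greedy: pick earliest-ending, then skip overlaps.
Selected (2 activities): [(5, 10), (14, 17)]


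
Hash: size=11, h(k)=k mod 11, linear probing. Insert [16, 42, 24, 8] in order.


Insertions: 16->slot 5; 42->slot 9; 24->slot 2; 8->slot 8
Table: [None, None, 24, None, None, 16, None, None, 8, 42, None]


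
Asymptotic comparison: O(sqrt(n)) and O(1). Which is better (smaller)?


constant grows slower than sublinear
O(1) is asymptotically smaller; O(sqrt(n)) grows faster


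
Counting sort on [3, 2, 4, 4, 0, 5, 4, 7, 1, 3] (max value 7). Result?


Count array: [1, 1, 1, 2, 3, 1, 0, 1]
Reconstruct: [0, 1, 2, 3, 3, 4, 4, 4, 5, 7]


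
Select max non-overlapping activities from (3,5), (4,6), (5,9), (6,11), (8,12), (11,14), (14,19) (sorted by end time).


Greedy: pick earliest-ending, then skip overlaps.
Selected (4 activities): [(3, 5), (5, 9), (11, 14), (14, 19)]


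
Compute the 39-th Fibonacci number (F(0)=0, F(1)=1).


F(n)=F(n-1)+F(n-2)
...F(37)=24157817, F(38)=39088169, F(39)=63245986


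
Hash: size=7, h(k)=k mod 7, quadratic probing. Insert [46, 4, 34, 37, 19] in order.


Insertions: 46->slot 4; 4->slot 5; 34->slot 6; 37->slot 2; 19->slot 0
Table: [19, None, 37, None, 46, 4, 34]


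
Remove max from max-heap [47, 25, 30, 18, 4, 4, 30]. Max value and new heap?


Max = 47
Replace root with last, heapify down
Resulting heap: [30, 25, 30, 18, 4, 4]


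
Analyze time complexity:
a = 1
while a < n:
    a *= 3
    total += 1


Per nesting level: O(log n) = O(log n)
Complexity: O(log n)


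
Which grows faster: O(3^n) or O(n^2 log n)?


n^2 log n grows slower than exponential (base 3)
O(n^2 log n) is asymptotically smaller; O(3^n) grows faster


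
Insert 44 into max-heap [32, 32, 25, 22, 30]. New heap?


Append 44: [32, 32, 25, 22, 30, 44]
Bubble up: swap idx 5(44) with idx 2(25); swap idx 2(44) with idx 0(32)
Result: [44, 32, 32, 22, 30, 25]


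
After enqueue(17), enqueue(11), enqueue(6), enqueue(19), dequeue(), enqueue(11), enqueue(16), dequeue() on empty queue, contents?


enqueue(17) -> [17]
enqueue(11) -> [17, 11]
enqueue(6) -> [17, 11, 6]
enqueue(19) -> [17, 11, 6, 19]
dequeue() returns 17 -> [11, 6, 19]
enqueue(11) -> [11, 6, 19, 11]
enqueue(16) -> [11, 6, 19, 11, 16]
dequeue() returns 11 -> [6, 19, 11, 16]
Final queue (front to back): [6, 19, 11, 16]


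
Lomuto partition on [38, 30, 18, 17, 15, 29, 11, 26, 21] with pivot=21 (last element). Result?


Elements <= 21 go left of pivot.
Result: [18, 17, 15, 11, 21, 29, 30, 26, 38], pivot at index 4


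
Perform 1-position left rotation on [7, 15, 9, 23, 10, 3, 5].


Left rotate by 1: [15, 9, 23, 10, 3, 5, 7]


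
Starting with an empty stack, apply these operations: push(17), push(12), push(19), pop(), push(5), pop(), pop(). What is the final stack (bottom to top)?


push(17) -> [17]
push(12) -> [17, 12]
push(19) -> [17, 12, 19]
pop() returns 19 -> [17, 12]
push(5) -> [17, 12, 5]
pop() returns 5 -> [17, 12]
pop() returns 12 -> [17]
Final stack (bottom to top): [17]


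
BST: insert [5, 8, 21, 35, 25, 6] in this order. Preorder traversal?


Root = 5; build tree by BST insertion.
Preorder traversal: [5, 8, 6, 21, 35, 25]


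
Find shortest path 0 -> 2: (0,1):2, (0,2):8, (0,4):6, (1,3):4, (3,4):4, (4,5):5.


Dijkstra from 0:
Distances: {0: 0, 1: 2, 2: 8, 3: 6, 4: 6, 5: 11}
Shortest distance to 2 = 8, path = [0, 2]


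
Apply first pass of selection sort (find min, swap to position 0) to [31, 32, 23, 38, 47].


After one pass: [23, 32, 31, 38, 47]


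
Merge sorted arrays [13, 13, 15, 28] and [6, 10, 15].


Compare heads, take smaller each step.
Merged: [6, 10, 13, 13, 15, 15, 28]


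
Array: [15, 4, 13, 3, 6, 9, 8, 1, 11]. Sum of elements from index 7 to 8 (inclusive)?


Prefix sums: [0, 15, 19, 32, 35, 41, 50, 58, 59, 70]
Sum[7..8] = prefix[9] - prefix[7] = 70 - 58 = 12


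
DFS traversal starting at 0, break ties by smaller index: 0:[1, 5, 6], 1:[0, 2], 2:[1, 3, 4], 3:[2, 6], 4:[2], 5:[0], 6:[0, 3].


DFS stack-based: start with [0]
Visit order: [0, 1, 2, 3, 6, 4, 5]


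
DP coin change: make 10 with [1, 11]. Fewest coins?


dp[0]=0; dp[i]=1+min(dp[i-c] for c in coins)
...dp[5]=5, dp[6]=6, dp[7]=7, dp[8]=8, dp[9]=9, dp[10]=10
Minimum coins for 10 = 10


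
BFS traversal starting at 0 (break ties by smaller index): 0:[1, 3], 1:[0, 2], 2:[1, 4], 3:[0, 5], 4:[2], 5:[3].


BFS queue: start with [0]
Visit order: [0, 1, 3, 2, 5, 4]


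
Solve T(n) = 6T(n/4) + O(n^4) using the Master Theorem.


a=6, b=4, c=4. log_4(6)=1.292 < c=4. Case 3: O(n^c) = O(n^4)
Complexity: O(n^4)


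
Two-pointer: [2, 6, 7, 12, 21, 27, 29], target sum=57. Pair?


Two pointers: lo=0, hi=6
No pair sums to 57


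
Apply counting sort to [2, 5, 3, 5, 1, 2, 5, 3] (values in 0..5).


Count array: [0, 1, 2, 2, 0, 3]
Reconstruct: [1, 2, 2, 3, 3, 5, 5, 5]


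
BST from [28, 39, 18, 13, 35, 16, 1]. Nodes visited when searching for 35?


BST root = 28
Search for 35: compare at each node
Path: [28, 39, 35]


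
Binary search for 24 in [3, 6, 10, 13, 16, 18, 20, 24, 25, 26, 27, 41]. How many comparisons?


Search for 24:
[0,11] mid=5 arr[5]=18
[6,11] mid=8 arr[8]=25
[6,7] mid=6 arr[6]=20
[7,7] mid=7 arr[7]=24
Total: 4 comparisons


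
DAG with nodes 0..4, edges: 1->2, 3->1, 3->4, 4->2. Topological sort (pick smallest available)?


Kahn's algorithm, process smallest node first
Order: [0, 3, 1, 4, 2]


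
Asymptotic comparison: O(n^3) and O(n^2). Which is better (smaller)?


quadratic grows slower than cubic
O(n^2) is asymptotically smaller; O(n^3) grows faster


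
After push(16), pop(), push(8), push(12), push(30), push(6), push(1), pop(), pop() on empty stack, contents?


push(16) -> [16]
pop() returns 16 -> []
push(8) -> [8]
push(12) -> [8, 12]
push(30) -> [8, 12, 30]
push(6) -> [8, 12, 30, 6]
push(1) -> [8, 12, 30, 6, 1]
pop() returns 1 -> [8, 12, 30, 6]
pop() returns 6 -> [8, 12, 30]
Final stack (bottom to top): [8, 12, 30]


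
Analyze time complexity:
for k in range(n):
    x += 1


Per nesting level: O(n) = O(n)
Complexity: O(n)


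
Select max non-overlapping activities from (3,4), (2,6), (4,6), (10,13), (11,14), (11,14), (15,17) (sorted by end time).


Greedy: pick earliest-ending, then skip overlaps.
Selected (4 activities): [(3, 4), (4, 6), (10, 13), (15, 17)]


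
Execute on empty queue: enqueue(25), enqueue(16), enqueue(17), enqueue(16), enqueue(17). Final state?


enqueue(25) -> [25]
enqueue(16) -> [25, 16]
enqueue(17) -> [25, 16, 17]
enqueue(16) -> [25, 16, 17, 16]
enqueue(17) -> [25, 16, 17, 16, 17]
Final queue (front to back): [25, 16, 17, 16, 17]


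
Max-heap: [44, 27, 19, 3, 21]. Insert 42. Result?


Append 42: [44, 27, 19, 3, 21, 42]
Bubble up: swap idx 5(42) with idx 2(19)
Result: [44, 27, 42, 3, 21, 19]


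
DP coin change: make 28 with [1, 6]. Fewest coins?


dp[0]=0; dp[i]=1+min(dp[i-c] for c in coins)
...dp[23]=8, dp[24]=4, dp[25]=5, dp[26]=6, dp[27]=7, dp[28]=8
Minimum coins for 28 = 8


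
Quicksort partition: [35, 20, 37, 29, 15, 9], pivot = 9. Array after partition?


Elements <= 9 go left of pivot.
Result: [9, 20, 37, 29, 15, 35], pivot at index 0


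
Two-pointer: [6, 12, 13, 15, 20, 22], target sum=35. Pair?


Two pointers: lo=0, hi=5
Found pair: (13, 22) summing to 35


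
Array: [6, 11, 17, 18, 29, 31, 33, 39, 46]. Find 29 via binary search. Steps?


Search for 29:
[0,8] mid=4 arr[4]=29
Total: 1 comparisons


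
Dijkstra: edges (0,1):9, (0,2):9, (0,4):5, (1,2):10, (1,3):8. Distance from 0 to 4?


Dijkstra from 0:
Distances: {0: 0, 1: 9, 2: 9, 3: 17, 4: 5}
Shortest distance to 4 = 5, path = [0, 4]


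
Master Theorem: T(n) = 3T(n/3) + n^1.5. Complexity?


a=3, b=3, c=1.5. log_3(3)=1 < c=1.5. Case 3: O(n^c) = O(n^1.500)
Complexity: O(n^1.500)


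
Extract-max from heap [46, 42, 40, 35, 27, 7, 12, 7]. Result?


Max = 46
Replace root with last, heapify down
Resulting heap: [42, 35, 40, 7, 27, 7, 12]


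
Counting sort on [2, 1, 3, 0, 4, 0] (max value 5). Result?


Count array: [2, 1, 1, 1, 1, 0]
Reconstruct: [0, 0, 1, 2, 3, 4]


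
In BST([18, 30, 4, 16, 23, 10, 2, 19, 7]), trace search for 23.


BST root = 18
Search for 23: compare at each node
Path: [18, 30, 23]


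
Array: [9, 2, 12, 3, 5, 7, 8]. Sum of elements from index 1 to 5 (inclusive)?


Prefix sums: [0, 9, 11, 23, 26, 31, 38, 46]
Sum[1..5] = prefix[6] - prefix[1] = 38 - 9 = 29


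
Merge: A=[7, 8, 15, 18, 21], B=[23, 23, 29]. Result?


Compare heads, take smaller each step.
Merged: [7, 8, 15, 18, 21, 23, 23, 29]


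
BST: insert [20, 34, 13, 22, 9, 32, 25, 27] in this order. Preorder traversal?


Root = 20; build tree by BST insertion.
Preorder traversal: [20, 13, 9, 34, 22, 32, 25, 27]


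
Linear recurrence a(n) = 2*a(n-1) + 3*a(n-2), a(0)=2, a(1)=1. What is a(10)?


Build bottom-up:
...a(8)=4922, a(9)=14761, a(10)=2*14761+3*4922=44288


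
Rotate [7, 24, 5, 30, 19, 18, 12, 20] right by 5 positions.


Right rotate by 5: [30, 19, 18, 12, 20, 7, 24, 5]


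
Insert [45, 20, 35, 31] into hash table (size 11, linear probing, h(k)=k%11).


Insertions: 45->slot 1; 20->slot 9; 35->slot 2; 31->slot 10
Table: [None, 45, 35, None, None, None, None, None, None, 20, 31]


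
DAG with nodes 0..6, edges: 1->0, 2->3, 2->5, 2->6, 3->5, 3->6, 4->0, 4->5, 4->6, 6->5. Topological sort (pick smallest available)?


Kahn's algorithm, process smallest node first
Order: [1, 2, 3, 4, 0, 6, 5]


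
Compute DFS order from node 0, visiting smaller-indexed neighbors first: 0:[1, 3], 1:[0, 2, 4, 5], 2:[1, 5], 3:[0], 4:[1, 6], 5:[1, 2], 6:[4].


DFS stack-based: start with [0]
Visit order: [0, 1, 2, 5, 4, 6, 3]


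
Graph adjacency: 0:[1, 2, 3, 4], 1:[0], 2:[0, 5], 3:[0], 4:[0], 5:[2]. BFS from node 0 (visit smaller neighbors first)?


BFS queue: start with [0]
Visit order: [0, 1, 2, 3, 4, 5]


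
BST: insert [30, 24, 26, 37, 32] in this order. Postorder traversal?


Root = 30; build tree by BST insertion.
Postorder traversal: [26, 24, 32, 37, 30]


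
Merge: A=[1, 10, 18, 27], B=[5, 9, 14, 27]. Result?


Compare heads, take smaller each step.
Merged: [1, 5, 9, 10, 14, 18, 27, 27]


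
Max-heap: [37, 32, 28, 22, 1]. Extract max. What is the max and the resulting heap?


Max = 37
Replace root with last, heapify down
Resulting heap: [32, 22, 28, 1]


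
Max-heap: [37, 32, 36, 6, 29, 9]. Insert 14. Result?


Append 14: [37, 32, 36, 6, 29, 9, 14]
Bubble up: no swaps needed
Result: [37, 32, 36, 6, 29, 9, 14]


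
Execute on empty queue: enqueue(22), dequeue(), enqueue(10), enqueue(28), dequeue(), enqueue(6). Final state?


enqueue(22) -> [22]
dequeue() returns 22 -> []
enqueue(10) -> [10]
enqueue(28) -> [10, 28]
dequeue() returns 10 -> [28]
enqueue(6) -> [28, 6]
Final queue (front to back): [28, 6]


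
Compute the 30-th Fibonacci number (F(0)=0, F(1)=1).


F(n)=F(n-1)+F(n-2)
...F(28)=317811, F(29)=514229, F(30)=832040


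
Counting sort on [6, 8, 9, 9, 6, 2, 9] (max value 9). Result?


Count array: [0, 0, 1, 0, 0, 0, 2, 0, 1, 3]
Reconstruct: [2, 6, 6, 8, 9, 9, 9]


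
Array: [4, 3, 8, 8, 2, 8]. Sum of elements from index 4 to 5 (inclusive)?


Prefix sums: [0, 4, 7, 15, 23, 25, 33]
Sum[4..5] = prefix[6] - prefix[4] = 33 - 23 = 10


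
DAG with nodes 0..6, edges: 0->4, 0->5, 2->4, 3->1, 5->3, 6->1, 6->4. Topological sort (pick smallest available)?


Kahn's algorithm, process smallest node first
Order: [0, 2, 5, 3, 6, 1, 4]


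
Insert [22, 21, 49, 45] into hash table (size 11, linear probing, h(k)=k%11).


Insertions: 22->slot 0; 21->slot 10; 49->slot 5; 45->slot 1
Table: [22, 45, None, None, None, 49, None, None, None, None, 21]


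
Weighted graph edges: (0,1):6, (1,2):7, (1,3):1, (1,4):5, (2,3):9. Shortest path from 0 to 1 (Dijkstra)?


Dijkstra from 0:
Distances: {0: 0, 1: 6, 2: 13, 3: 7, 4: 11}
Shortest distance to 1 = 6, path = [0, 1]


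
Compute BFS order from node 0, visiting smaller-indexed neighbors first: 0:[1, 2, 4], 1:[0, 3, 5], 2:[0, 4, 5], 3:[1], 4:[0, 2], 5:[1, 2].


BFS queue: start with [0]
Visit order: [0, 1, 2, 4, 3, 5]


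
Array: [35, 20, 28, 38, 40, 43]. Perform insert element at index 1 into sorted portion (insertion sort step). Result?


After one pass: [20, 35, 28, 38, 40, 43]


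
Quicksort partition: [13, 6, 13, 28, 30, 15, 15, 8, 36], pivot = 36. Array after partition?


Elements <= 36 go left of pivot.
Result: [13, 6, 13, 28, 30, 15, 15, 8, 36], pivot at index 8


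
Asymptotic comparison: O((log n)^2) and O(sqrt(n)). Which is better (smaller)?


polylogarithmic grows slower than sublinear
O((log n)^2) is asymptotically smaller; O(sqrt(n)) grows faster


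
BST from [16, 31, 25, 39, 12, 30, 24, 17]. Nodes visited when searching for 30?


BST root = 16
Search for 30: compare at each node
Path: [16, 31, 25, 30]


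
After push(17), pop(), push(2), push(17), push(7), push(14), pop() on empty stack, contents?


push(17) -> [17]
pop() returns 17 -> []
push(2) -> [2]
push(17) -> [2, 17]
push(7) -> [2, 17, 7]
push(14) -> [2, 17, 7, 14]
pop() returns 14 -> [2, 17, 7]
Final stack (bottom to top): [2, 17, 7]


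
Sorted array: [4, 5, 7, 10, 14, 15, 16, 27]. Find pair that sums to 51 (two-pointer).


Two pointers: lo=0, hi=7
No pair sums to 51


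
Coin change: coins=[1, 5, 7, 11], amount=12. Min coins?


dp[0]=0; dp[i]=1+min(dp[i-c] for c in coins)
...dp[7]=1, dp[8]=2, dp[9]=3, dp[10]=2, dp[11]=1, dp[12]=2
Minimum coins for 12 = 2


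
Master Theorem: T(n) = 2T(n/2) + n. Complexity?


a=2, b=2, c=1. log_2(2)=1 = c=1. Case 2: O(n^c log n) = O(n log n)
Complexity: O(n log n)


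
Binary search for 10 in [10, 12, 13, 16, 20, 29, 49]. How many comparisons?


Search for 10:
[0,6] mid=3 arr[3]=16
[0,2] mid=1 arr[1]=12
[0,0] mid=0 arr[0]=10
Total: 3 comparisons


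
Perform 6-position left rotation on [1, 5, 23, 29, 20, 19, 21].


Left rotate by 6: [21, 1, 5, 23, 29, 20, 19]


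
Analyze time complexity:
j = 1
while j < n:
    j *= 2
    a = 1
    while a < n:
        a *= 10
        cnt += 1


Per nesting level: O(log n) * O(log n) = O((log n)^2)
Complexity: O((log n)^2)


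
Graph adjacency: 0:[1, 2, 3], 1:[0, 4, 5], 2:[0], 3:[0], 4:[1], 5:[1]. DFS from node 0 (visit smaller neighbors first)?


DFS stack-based: start with [0]
Visit order: [0, 1, 4, 5, 2, 3]


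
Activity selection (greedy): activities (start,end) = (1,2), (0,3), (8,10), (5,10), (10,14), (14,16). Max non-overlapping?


Greedy: pick earliest-ending, then skip overlaps.
Selected (4 activities): [(1, 2), (8, 10), (10, 14), (14, 16)]


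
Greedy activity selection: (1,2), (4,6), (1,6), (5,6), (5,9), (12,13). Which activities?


Greedy: pick earliest-ending, then skip overlaps.
Selected (3 activities): [(1, 2), (4, 6), (12, 13)]


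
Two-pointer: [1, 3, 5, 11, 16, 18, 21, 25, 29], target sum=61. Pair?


Two pointers: lo=0, hi=8
No pair sums to 61


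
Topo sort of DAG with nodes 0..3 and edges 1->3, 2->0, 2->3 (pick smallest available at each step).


Kahn's algorithm, process smallest node first
Order: [1, 2, 0, 3]


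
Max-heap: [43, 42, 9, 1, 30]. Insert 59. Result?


Append 59: [43, 42, 9, 1, 30, 59]
Bubble up: swap idx 5(59) with idx 2(9); swap idx 2(59) with idx 0(43)
Result: [59, 42, 43, 1, 30, 9]


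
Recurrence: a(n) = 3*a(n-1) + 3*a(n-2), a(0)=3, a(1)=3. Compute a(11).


Build bottom-up:
...a(9)=189783, a(10)=719523, a(11)=3*719523+3*189783=2727918


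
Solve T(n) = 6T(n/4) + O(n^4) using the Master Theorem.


a=6, b=4, c=4. log_4(6)=1.292 < c=4. Case 3: O(n^c) = O(n^4)
Complexity: O(n^4)


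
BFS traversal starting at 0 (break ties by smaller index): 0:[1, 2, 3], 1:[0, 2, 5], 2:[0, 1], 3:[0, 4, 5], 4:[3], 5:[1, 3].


BFS queue: start with [0]
Visit order: [0, 1, 2, 3, 5, 4]


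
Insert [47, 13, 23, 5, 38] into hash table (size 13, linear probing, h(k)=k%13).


Insertions: 47->slot 8; 13->slot 0; 23->slot 10; 5->slot 5; 38->slot 12
Table: [13, None, None, None, None, 5, None, None, 47, None, 23, None, 38]


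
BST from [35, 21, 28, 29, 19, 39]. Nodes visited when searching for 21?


BST root = 35
Search for 21: compare at each node
Path: [35, 21]


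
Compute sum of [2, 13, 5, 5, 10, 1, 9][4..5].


Prefix sums: [0, 2, 15, 20, 25, 35, 36, 45]
Sum[4..5] = prefix[6] - prefix[4] = 36 - 25 = 11


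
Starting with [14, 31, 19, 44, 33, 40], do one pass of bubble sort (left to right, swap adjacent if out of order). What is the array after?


After one pass: [14, 19, 31, 33, 40, 44]


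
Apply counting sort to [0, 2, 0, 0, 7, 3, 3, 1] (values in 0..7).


Count array: [3, 1, 1, 2, 0, 0, 0, 1]
Reconstruct: [0, 0, 0, 1, 2, 3, 3, 7]


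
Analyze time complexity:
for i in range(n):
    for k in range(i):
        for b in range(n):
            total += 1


Per nesting level: O(n) * O(n) [triangular over i] * O(n) = O(n^3)
Complexity: O(n^3)


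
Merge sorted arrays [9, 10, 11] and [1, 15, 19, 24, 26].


Compare heads, take smaller each step.
Merged: [1, 9, 10, 11, 15, 19, 24, 26]


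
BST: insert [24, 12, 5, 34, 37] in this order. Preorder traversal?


Root = 24; build tree by BST insertion.
Preorder traversal: [24, 12, 5, 34, 37]


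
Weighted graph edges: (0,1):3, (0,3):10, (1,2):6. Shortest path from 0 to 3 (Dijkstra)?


Dijkstra from 0:
Distances: {0: 0, 1: 3, 2: 9, 3: 10}
Shortest distance to 3 = 10, path = [0, 3]


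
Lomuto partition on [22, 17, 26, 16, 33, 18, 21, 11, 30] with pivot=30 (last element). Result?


Elements <= 30 go left of pivot.
Result: [22, 17, 26, 16, 18, 21, 11, 30, 33], pivot at index 7


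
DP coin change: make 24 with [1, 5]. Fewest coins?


dp[0]=0; dp[i]=1+min(dp[i-c] for c in coins)
...dp[19]=7, dp[20]=4, dp[21]=5, dp[22]=6, dp[23]=7, dp[24]=8
Minimum coins for 24 = 8


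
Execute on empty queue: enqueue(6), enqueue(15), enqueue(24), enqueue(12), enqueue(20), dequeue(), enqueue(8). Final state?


enqueue(6) -> [6]
enqueue(15) -> [6, 15]
enqueue(24) -> [6, 15, 24]
enqueue(12) -> [6, 15, 24, 12]
enqueue(20) -> [6, 15, 24, 12, 20]
dequeue() returns 6 -> [15, 24, 12, 20]
enqueue(8) -> [15, 24, 12, 20, 8]
Final queue (front to back): [15, 24, 12, 20, 8]


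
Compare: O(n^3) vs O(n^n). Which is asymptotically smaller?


cubic grows slower than n^n
O(n^3) is asymptotically smaller; O(n^n) grows faster


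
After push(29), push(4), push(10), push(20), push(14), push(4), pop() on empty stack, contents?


push(29) -> [29]
push(4) -> [29, 4]
push(10) -> [29, 4, 10]
push(20) -> [29, 4, 10, 20]
push(14) -> [29, 4, 10, 20, 14]
push(4) -> [29, 4, 10, 20, 14, 4]
pop() returns 4 -> [29, 4, 10, 20, 14]
Final stack (bottom to top): [29, 4, 10, 20, 14]


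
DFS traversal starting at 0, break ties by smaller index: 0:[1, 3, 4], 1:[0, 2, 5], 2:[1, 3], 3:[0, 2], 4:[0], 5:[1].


DFS stack-based: start with [0]
Visit order: [0, 1, 2, 3, 5, 4]


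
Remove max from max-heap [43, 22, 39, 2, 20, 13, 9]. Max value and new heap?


Max = 43
Replace root with last, heapify down
Resulting heap: [39, 22, 13, 2, 20, 9]


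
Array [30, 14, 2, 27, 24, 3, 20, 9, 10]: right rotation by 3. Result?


Right rotate by 3: [20, 9, 10, 30, 14, 2, 27, 24, 3]


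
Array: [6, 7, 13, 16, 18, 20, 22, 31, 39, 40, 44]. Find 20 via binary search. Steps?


Search for 20:
[0,10] mid=5 arr[5]=20
Total: 1 comparisons


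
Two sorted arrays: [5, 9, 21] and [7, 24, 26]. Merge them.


Compare heads, take smaller each step.
Merged: [5, 7, 9, 21, 24, 26]


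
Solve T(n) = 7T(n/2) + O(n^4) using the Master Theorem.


a=7, b=2, c=4. log_2(7)=2.807 < c=4. Case 3: O(n^c) = O(n^4)
Complexity: O(n^4)


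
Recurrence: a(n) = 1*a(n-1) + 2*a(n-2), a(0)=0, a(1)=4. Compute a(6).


Build bottom-up:
...a(4)=20, a(5)=44, a(6)=1*44+2*20=84


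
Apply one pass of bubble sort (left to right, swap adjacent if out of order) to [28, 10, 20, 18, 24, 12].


After one pass: [10, 20, 18, 24, 12, 28]


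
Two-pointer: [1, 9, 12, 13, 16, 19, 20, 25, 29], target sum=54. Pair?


Two pointers: lo=0, hi=8
Found pair: (25, 29) summing to 54


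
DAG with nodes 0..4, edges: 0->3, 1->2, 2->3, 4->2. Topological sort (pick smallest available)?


Kahn's algorithm, process smallest node first
Order: [0, 1, 4, 2, 3]


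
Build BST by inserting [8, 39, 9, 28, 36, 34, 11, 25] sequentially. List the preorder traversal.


Root = 8; build tree by BST insertion.
Preorder traversal: [8, 39, 9, 28, 11, 25, 36, 34]


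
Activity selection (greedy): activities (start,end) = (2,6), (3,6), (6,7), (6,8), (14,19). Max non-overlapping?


Greedy: pick earliest-ending, then skip overlaps.
Selected (3 activities): [(2, 6), (6, 7), (14, 19)]


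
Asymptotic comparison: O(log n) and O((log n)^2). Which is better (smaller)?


logarithmic grows slower than polylogarithmic
O(log n) is asymptotically smaller; O((log n)^2) grows faster


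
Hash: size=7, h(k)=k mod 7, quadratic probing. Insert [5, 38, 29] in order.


Insertions: 5->slot 5; 38->slot 3; 29->slot 1
Table: [None, 29, None, 38, None, 5, None]


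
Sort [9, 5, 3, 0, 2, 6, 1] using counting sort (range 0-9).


Count array: [1, 1, 1, 1, 0, 1, 1, 0, 0, 1]
Reconstruct: [0, 1, 2, 3, 5, 6, 9]


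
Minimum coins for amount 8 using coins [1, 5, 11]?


dp[0]=0; dp[i]=1+min(dp[i-c] for c in coins)
...dp[3]=3, dp[4]=4, dp[5]=1, dp[6]=2, dp[7]=3, dp[8]=4
Minimum coins for 8 = 4


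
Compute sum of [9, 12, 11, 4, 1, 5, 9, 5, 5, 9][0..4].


Prefix sums: [0, 9, 21, 32, 36, 37, 42, 51, 56, 61, 70]
Sum[0..4] = prefix[5] - prefix[0] = 37 - 0 = 37


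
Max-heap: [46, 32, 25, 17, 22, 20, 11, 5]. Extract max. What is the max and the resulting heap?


Max = 46
Replace root with last, heapify down
Resulting heap: [32, 22, 25, 17, 5, 20, 11]


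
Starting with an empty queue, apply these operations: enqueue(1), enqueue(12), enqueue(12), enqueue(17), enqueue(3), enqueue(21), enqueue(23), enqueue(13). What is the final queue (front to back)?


enqueue(1) -> [1]
enqueue(12) -> [1, 12]
enqueue(12) -> [1, 12, 12]
enqueue(17) -> [1, 12, 12, 17]
enqueue(3) -> [1, 12, 12, 17, 3]
enqueue(21) -> [1, 12, 12, 17, 3, 21]
enqueue(23) -> [1, 12, 12, 17, 3, 21, 23]
enqueue(13) -> [1, 12, 12, 17, 3, 21, 23, 13]
Final queue (front to back): [1, 12, 12, 17, 3, 21, 23, 13]


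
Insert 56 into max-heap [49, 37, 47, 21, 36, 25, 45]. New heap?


Append 56: [49, 37, 47, 21, 36, 25, 45, 56]
Bubble up: swap idx 7(56) with idx 3(21); swap idx 3(56) with idx 1(37); swap idx 1(56) with idx 0(49)
Result: [56, 49, 47, 37, 36, 25, 45, 21]


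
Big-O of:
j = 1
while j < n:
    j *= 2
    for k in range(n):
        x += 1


Per nesting level: O(log n) * O(n) = O(n log n)
Complexity: O(n log n)


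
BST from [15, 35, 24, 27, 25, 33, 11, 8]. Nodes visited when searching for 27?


BST root = 15
Search for 27: compare at each node
Path: [15, 35, 24, 27]


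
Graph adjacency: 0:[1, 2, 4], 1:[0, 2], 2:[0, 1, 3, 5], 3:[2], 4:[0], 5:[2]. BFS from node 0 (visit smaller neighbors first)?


BFS queue: start with [0]
Visit order: [0, 1, 2, 4, 3, 5]


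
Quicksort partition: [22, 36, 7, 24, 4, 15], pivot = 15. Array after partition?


Elements <= 15 go left of pivot.
Result: [7, 4, 15, 24, 36, 22], pivot at index 2
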